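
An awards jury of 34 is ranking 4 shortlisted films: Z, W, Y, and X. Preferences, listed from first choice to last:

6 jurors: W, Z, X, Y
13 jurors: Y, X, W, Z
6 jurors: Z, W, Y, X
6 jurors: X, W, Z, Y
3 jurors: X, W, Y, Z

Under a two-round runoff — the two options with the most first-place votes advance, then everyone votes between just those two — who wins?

Y

Round 1 first-place votes: Z 6, W 6, Y 13, X 9.
Y and X advance.
Runoff: Y is preferred to X by 19 voters; X by 15.
Y wins the runoff.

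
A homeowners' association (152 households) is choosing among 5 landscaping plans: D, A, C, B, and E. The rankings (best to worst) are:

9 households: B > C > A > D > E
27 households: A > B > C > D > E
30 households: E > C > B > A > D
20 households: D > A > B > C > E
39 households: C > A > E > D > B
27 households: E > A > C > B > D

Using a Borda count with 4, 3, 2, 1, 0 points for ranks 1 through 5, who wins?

D: 9·1 + 27·1 + 30·0 + 20·4 + 39·1 + 27·0 = 155
A: 9·2 + 27·4 + 30·1 + 20·3 + 39·3 + 27·3 = 414
C: 9·3 + 27·2 + 30·3 + 20·1 + 39·4 + 27·2 = 401
B: 9·4 + 27·3 + 30·2 + 20·2 + 39·0 + 27·1 = 244
E: 9·0 + 27·0 + 30·4 + 20·0 + 39·2 + 27·4 = 306
A has the highest Borda score (414).

A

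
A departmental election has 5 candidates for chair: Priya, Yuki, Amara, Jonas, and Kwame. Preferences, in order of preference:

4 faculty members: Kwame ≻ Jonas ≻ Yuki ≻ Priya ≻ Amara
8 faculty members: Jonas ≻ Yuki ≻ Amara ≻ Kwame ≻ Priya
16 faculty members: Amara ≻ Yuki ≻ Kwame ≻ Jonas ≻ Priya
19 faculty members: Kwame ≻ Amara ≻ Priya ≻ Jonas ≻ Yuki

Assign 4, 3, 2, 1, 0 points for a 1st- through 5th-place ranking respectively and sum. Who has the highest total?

Amara

Priya: 4·1 + 8·0 + 16·0 + 19·2 = 42
Yuki: 4·2 + 8·3 + 16·3 + 19·0 = 80
Amara: 4·0 + 8·2 + 16·4 + 19·3 = 137
Jonas: 4·3 + 8·4 + 16·1 + 19·1 = 79
Kwame: 4·4 + 8·1 + 16·2 + 19·4 = 132
Amara has the highest Borda score (137).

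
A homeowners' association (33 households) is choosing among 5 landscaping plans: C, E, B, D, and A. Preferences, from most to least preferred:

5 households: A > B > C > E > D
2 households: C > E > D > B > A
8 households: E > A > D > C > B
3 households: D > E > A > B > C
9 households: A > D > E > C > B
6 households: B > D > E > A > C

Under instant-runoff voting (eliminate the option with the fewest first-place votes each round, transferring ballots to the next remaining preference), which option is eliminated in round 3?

Round 1: C 2, E 8, B 6, D 3, A 14. Eliminate C.
Round 2: E 10, B 6, D 3, A 14. Eliminate D.
Round 3: E 13, B 6, A 14. Eliminate B.

B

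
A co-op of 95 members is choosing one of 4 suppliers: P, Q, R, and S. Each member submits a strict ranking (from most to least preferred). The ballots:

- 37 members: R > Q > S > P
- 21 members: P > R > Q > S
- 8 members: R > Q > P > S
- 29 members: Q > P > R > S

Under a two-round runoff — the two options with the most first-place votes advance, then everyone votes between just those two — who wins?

R

Round 1 first-place votes: P 21, Q 29, R 45, S 0.
R and Q advance.
Runoff: R is preferred to Q by 66 voters; Q by 29.
R wins the runoff.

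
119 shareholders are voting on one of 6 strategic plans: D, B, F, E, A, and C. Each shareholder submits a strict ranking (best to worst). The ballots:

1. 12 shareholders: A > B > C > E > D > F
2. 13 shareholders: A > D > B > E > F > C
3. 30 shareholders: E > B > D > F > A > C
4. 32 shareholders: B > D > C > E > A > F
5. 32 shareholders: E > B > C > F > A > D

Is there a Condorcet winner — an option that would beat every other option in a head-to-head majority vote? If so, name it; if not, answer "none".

E

E vs D: 74–45 for E.
E vs B: 62–57 for E.
E vs F: 119–0 for E.
E vs A: 94–25 for E.
E vs C: 75–44 for E.
E beats every other option head-to-head.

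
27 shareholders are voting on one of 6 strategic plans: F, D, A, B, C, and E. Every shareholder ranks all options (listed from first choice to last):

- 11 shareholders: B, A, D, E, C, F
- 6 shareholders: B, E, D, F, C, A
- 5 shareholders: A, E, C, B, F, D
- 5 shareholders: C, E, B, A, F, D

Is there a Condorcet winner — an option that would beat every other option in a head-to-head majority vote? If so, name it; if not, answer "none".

B vs F: 27–0 for B.
B vs D: 27–0 for B.
B vs A: 22–5 for B.
B vs C: 17–10 for B.
B vs E: 17–10 for B.
B beats every other option head-to-head.

B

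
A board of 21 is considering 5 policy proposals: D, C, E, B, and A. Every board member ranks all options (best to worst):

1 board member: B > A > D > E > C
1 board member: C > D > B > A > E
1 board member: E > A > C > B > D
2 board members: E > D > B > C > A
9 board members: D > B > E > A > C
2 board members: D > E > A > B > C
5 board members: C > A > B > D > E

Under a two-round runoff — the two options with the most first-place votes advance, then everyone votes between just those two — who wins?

D

Round 1 first-place votes: D 11, C 6, E 3, B 1, A 0.
D and C advance.
Runoff: D is preferred to C by 14 voters; C by 7.
D wins the runoff.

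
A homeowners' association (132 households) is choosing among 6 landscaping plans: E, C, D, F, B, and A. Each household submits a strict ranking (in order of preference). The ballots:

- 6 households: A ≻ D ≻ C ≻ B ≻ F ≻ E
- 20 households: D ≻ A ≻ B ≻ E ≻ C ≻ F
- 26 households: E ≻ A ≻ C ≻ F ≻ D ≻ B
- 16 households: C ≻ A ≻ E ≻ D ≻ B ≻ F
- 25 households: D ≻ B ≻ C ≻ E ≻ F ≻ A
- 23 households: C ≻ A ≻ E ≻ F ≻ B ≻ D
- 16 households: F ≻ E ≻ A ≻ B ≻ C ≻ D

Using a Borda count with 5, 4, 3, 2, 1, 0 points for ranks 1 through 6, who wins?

A

E: 6·0 + 20·2 + 26·5 + 16·3 + 25·2 + 23·3 + 16·4 = 401
C: 6·3 + 20·1 + 26·3 + 16·5 + 25·3 + 23·5 + 16·1 = 402
D: 6·4 + 20·5 + 26·1 + 16·2 + 25·5 + 23·0 + 16·0 = 307
F: 6·1 + 20·0 + 26·2 + 16·0 + 25·1 + 23·2 + 16·5 = 209
B: 6·2 + 20·3 + 26·0 + 16·1 + 25·4 + 23·1 + 16·2 = 243
A: 6·5 + 20·4 + 26·4 + 16·4 + 25·0 + 23·4 + 16·3 = 418
A has the highest Borda score (418).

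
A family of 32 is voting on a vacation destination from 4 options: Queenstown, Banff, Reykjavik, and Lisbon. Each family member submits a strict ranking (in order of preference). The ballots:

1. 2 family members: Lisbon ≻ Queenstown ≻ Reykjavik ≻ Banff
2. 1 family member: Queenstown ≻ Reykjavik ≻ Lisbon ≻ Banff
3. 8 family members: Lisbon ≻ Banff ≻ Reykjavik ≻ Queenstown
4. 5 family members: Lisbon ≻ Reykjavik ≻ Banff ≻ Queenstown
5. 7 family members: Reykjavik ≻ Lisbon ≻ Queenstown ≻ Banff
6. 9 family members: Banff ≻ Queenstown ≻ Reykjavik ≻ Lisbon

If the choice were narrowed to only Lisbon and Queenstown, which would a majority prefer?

Voters preferring Lisbon to Queenstown: 22; preferring Queenstown to Lisbon: 10.
Lisbon wins the head-to-head.

Lisbon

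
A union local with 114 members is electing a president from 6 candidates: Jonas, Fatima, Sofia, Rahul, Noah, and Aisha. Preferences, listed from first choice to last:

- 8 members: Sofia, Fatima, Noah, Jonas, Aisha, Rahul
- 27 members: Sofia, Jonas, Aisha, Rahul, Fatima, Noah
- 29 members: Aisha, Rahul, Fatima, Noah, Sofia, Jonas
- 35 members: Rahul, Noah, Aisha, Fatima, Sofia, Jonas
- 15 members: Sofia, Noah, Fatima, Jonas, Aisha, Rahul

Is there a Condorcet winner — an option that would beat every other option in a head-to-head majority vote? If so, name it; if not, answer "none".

none

Checking pairwise contests:
Fatima beats Jonas 87–27.
Rahul beats Fatima 91–23.
Fatima beats Sofia 64–50.
Aisha beats Rahul 79–35.
Fatima beats Noah 64–50.
Noah beats Aisha 58–56.
Every option loses at least one head-to-head, so there is no Condorcet winner.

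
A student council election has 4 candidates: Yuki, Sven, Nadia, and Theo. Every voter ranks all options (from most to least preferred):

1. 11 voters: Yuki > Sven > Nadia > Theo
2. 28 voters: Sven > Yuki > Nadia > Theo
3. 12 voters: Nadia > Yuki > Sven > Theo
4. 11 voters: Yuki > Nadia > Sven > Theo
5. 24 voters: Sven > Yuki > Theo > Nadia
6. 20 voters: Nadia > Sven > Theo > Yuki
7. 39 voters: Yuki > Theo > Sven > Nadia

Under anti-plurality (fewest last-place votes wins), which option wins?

Last-place votes: Yuki 20, Sven 0, Nadia 63, Theo 62.
Sven is ranked last by the fewest voters, so Sven wins.

Sven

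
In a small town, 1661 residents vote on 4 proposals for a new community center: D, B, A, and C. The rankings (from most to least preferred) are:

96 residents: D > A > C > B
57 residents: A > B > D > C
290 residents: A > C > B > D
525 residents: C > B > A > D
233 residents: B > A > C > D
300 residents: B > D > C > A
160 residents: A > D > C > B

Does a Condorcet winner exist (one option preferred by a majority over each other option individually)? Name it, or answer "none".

Checking pairwise contests:
B beats D 1405–256.
C beats B 1071–590.
B beats A 1058–603.
A beats C 836–825.
Every option loses at least one head-to-head, so there is no Condorcet winner.

none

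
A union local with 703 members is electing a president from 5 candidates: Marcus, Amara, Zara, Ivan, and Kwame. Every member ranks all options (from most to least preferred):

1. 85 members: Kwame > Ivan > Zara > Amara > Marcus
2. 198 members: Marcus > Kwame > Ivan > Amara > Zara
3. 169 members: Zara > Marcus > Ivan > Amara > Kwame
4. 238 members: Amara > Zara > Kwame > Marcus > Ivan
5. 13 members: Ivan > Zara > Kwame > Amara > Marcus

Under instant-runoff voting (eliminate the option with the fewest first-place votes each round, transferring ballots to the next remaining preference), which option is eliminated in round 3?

Marcus

Round 1: Marcus 198, Amara 238, Zara 169, Ivan 13, Kwame 85. Eliminate Ivan.
Round 2: Marcus 198, Amara 238, Zara 182, Kwame 85. Eliminate Kwame.
Round 3: Marcus 198, Amara 238, Zara 267. Eliminate Marcus.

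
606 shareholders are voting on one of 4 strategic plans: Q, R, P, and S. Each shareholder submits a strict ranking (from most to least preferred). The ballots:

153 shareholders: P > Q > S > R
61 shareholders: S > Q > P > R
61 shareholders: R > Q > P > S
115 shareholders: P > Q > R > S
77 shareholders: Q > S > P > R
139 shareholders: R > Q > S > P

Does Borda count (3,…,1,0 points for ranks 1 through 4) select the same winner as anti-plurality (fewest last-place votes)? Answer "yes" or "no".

yes

Borda — scores: Q 1289, R 715, P 1003, S 629. Winner: Q.
Anti-plurality — last-place votes: Q 0, R 291, P 139, S 176. Winner: Q.
The two methods agree.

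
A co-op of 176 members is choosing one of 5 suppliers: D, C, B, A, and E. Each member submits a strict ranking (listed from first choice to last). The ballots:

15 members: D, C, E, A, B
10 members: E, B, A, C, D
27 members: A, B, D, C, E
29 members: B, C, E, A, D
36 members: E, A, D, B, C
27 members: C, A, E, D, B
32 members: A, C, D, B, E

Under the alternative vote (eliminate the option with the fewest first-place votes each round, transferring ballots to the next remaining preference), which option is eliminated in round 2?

Round 1: D 15, C 27, B 29, A 59, E 46. Eliminate D.
Round 2: C 42, B 29, A 59, E 46. Eliminate B.

B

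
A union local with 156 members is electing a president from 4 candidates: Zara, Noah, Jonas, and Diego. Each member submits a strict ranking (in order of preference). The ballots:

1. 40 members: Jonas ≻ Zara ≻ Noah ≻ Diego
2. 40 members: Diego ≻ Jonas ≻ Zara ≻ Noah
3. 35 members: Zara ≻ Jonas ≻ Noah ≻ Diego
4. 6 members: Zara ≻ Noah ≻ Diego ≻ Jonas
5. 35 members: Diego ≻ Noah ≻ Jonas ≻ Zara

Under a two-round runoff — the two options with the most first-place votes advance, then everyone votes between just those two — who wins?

Round 1 first-place votes: Zara 41, Noah 0, Jonas 40, Diego 75.
Diego and Zara advance.
Runoff: Diego is preferred to Zara by 75 voters; Zara by 81.
Zara wins the runoff.

Zara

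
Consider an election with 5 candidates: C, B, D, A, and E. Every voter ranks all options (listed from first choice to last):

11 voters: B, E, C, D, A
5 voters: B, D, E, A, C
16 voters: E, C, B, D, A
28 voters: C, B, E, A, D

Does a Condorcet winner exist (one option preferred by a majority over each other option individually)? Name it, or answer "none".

none

Checking pairwise contests:
E beats C 32–28.
C beats B 44–16.
C beats D 55–5.
C beats A 55–5.
B beats E 44–16.
Every option loses at least one head-to-head, so there is no Condorcet winner.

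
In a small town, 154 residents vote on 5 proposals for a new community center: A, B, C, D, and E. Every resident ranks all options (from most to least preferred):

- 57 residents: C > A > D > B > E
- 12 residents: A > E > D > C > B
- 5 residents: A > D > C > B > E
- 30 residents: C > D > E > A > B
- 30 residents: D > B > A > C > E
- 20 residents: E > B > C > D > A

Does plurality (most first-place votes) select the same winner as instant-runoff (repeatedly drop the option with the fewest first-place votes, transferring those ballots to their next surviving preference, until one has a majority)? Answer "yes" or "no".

Plurality — first-place votes: A 17, B 0, C 87, D 30, E 20. Winner: C.
Instant-runoff — R1 A 17, B 0, C 87, D 30, E 20 (C winner). Winner: C.
The two methods agree.

yes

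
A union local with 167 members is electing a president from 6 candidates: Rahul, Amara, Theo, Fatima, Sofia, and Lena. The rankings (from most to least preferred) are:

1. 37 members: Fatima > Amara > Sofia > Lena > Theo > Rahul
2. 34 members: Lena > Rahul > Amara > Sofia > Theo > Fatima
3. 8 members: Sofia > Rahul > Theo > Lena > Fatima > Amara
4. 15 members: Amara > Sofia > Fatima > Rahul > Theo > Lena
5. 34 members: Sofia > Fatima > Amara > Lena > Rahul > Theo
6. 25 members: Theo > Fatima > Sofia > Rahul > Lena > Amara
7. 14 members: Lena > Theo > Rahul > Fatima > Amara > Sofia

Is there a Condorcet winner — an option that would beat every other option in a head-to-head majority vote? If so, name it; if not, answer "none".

none

Checking pairwise contests:
Amara beats Rahul 86–81.
Fatima beats Amara 118–49.
Rahul beats Theo 91–76.
Sofia beats Fatima 91–76.
Amara beats Sofia 100–67.
Amara beats Lena 86–81.
Every option loses at least one head-to-head, so there is no Condorcet winner.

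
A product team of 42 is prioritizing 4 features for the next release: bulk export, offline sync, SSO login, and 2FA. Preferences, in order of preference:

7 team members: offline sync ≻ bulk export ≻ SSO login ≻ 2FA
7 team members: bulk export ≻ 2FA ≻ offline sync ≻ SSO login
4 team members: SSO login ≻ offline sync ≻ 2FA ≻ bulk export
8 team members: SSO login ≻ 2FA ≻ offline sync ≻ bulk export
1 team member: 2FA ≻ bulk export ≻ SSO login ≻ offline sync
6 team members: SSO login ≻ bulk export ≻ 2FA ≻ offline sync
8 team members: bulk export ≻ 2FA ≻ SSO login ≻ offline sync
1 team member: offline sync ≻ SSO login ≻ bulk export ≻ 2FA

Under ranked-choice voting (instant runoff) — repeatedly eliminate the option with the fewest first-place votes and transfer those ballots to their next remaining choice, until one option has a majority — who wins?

Round 1: bulk export 15, offline sync 8, SSO login 18, 2FA 1. Eliminate 2FA.
Round 2: bulk export 16, offline sync 8, SSO login 18. Eliminate offline sync.
Round 3: bulk export 23, SSO login 19. Bulk export has a majority.

bulk export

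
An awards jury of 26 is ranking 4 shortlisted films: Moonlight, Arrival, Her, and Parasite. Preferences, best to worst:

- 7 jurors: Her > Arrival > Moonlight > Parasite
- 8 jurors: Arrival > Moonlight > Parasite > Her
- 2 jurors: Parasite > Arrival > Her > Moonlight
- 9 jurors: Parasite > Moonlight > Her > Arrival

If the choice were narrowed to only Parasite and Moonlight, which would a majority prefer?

Voters preferring Parasite to Moonlight: 11; preferring Moonlight to Parasite: 15.
Moonlight wins the head-to-head.

Moonlight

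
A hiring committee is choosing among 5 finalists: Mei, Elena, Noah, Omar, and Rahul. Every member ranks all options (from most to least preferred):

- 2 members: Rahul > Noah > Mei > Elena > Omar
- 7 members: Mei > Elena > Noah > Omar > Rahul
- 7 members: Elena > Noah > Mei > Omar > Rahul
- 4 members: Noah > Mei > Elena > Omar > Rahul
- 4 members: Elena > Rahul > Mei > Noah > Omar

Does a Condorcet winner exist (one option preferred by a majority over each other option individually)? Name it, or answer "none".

Checking pairwise contests:
Noah beats Mei 13–11.
Mei beats Elena 13–11.
Elena beats Noah 18–6.
Mei beats Omar 24–0.
Mei beats Rahul 18–6.
Every option loses at least one head-to-head, so there is no Condorcet winner.

none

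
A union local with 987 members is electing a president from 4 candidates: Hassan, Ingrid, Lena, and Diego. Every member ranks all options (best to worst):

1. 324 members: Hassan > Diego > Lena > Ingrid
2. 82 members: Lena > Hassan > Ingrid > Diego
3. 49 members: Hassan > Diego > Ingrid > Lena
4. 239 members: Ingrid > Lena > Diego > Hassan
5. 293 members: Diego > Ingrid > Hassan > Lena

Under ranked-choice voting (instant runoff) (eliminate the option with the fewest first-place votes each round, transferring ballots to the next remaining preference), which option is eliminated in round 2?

Ingrid

Round 1: Hassan 373, Ingrid 239, Lena 82, Diego 293. Eliminate Lena.
Round 2: Hassan 455, Ingrid 239, Diego 293. Eliminate Ingrid.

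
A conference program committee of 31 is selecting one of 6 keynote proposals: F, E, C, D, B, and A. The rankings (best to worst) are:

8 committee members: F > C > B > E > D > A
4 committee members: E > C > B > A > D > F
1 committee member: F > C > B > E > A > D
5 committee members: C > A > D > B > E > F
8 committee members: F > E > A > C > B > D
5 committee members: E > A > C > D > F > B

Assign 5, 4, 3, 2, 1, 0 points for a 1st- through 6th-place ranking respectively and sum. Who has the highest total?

C

F: 8·5 + 4·0 + 1·5 + 5·0 + 8·5 + 5·1 = 90
E: 8·2 + 4·5 + 1·2 + 5·1 + 8·4 + 5·5 = 100
C: 8·4 + 4·4 + 1·4 + 5·5 + 8·2 + 5·3 = 108
D: 8·1 + 4·1 + 1·0 + 5·3 + 8·0 + 5·2 = 37
B: 8·3 + 4·3 + 1·3 + 5·2 + 8·1 + 5·0 = 57
A: 8·0 + 4·2 + 1·1 + 5·4 + 8·3 + 5·4 = 73
C has the highest Borda score (108).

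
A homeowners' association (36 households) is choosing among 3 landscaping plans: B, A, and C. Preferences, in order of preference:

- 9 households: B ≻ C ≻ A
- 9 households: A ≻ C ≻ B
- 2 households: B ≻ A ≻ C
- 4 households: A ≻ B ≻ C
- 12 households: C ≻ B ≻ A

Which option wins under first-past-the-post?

First-place votes: B 11, A 13, C 12.
A has the most first-place votes.

A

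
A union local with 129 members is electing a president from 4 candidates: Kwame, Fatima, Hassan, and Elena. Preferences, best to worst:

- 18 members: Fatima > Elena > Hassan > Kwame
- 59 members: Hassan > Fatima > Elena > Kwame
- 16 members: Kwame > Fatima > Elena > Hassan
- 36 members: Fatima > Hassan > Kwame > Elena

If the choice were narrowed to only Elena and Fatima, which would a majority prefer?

Voters preferring Elena to Fatima: 0; preferring Fatima to Elena: 129.
Fatima wins the head-to-head.

Fatima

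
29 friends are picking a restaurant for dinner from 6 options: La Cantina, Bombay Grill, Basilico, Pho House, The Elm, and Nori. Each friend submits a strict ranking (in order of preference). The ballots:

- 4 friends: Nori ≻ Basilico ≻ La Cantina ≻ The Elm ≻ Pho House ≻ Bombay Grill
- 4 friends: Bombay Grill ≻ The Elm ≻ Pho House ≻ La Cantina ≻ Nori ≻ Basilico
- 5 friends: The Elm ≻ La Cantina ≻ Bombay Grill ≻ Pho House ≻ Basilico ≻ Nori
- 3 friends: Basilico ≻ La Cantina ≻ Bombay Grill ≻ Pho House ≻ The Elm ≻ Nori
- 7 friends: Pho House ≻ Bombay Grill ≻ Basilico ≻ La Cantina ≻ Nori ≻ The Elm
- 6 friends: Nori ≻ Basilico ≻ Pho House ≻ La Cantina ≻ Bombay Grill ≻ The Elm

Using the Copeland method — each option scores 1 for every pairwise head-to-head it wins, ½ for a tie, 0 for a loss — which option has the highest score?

Pho House

La Cantina: beats Bombay Grill, The Elm, and Nori; loses to Basilico and Pho House → score 3.
Bombay Grill: beats Basilico, The Elm, and Nori; loses to La Cantina and Pho House → score 3.
Basilico: beats La Cantina, The Elm, and Nori; loses to Bombay Grill and Pho House → score 3.
Pho House: beats La Cantina, Bombay Grill, Basilico, The Elm, and Nori → score 5.
The Elm: loses to La Cantina, Bombay Grill, Basilico, Pho House, and Nori → score 0.
Nori: beats The Elm; loses to La Cantina, Bombay Grill, Basilico, and Pho House → score 1.
Pho House has the best pairwise record.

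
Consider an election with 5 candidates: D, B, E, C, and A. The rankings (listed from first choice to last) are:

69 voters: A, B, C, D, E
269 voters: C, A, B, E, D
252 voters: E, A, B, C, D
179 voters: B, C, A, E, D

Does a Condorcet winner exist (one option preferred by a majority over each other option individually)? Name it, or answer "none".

Checking pairwise contests:
B beats D 769–0.
A beats B 590–179.
B beats E 517–252.
B beats C 500–269.
C beats A 448–321.
Every option loses at least one head-to-head, so there is no Condorcet winner.

none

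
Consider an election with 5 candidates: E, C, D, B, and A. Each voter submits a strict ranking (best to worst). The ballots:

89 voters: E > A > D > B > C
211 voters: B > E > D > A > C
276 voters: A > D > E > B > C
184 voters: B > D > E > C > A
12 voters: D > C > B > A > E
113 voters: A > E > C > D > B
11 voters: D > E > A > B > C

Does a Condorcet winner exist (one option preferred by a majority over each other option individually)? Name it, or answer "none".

Checking pairwise contests:
D beats E 483–413.
E beats C 884–12.
A beats D 478–418.
E beats B 489–407.
E beats A 495–401.
Every option loses at least one head-to-head, so there is no Condorcet winner.

none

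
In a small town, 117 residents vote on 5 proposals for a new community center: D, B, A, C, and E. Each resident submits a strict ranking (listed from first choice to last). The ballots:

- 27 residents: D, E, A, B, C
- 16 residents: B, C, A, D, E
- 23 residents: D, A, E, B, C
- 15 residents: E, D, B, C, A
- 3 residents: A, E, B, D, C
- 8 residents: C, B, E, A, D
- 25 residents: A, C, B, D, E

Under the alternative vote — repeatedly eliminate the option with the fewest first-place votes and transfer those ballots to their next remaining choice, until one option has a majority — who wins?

Round 1: D 50, B 16, A 28, C 8, E 15. Eliminate C.
Round 2: D 50, B 24, A 28, E 15. Eliminate E.
Round 3: D 65, B 24, A 28. D has a majority.

D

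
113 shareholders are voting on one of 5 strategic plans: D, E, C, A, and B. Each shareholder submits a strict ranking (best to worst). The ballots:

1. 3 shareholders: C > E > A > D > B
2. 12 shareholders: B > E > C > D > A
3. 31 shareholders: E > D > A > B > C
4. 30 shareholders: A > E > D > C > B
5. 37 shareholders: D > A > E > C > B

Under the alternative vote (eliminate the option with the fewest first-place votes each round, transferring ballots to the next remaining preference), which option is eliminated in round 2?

Round 1: D 37, E 31, C 3, A 30, B 12. Eliminate C.
Round 2: D 37, E 34, A 30, B 12. Eliminate B.

B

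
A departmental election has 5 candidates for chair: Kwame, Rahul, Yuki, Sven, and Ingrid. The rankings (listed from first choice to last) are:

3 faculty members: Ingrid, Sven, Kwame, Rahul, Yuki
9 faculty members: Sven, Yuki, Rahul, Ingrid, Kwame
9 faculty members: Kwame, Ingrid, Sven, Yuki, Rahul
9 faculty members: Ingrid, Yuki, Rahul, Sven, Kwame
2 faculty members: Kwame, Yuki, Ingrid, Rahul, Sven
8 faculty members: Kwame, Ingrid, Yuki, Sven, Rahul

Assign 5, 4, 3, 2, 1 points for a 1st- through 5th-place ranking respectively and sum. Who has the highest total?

Ingrid

Kwame: 3·3 + 9·1 + 9·5 + 9·1 + 2·5 + 8·5 = 122
Rahul: 3·2 + 9·3 + 9·1 + 9·3 + 2·2 + 8·1 = 81
Yuki: 3·1 + 9·4 + 9·2 + 9·4 + 2·4 + 8·3 = 125
Sven: 3·4 + 9·5 + 9·3 + 9·2 + 2·1 + 8·2 = 120
Ingrid: 3·5 + 9·2 + 9·4 + 9·5 + 2·3 + 8·4 = 152
Ingrid has the highest Borda score (152).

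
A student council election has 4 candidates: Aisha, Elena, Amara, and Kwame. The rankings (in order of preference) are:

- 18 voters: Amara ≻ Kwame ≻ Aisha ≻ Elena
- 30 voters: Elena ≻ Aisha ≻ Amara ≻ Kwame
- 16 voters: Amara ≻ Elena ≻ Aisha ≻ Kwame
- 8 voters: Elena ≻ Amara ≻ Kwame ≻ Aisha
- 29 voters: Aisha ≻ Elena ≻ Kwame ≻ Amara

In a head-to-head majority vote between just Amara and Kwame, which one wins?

Voters preferring Amara to Kwame: 72; preferring Kwame to Amara: 29.
Amara wins the head-to-head.

Amara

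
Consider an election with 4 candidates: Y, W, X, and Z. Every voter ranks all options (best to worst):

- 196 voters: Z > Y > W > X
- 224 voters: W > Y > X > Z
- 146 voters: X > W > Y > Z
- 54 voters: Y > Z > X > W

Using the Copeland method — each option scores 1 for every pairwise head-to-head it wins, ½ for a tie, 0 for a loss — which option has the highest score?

Y: beats X and Z; loses to W → score 2.
W: beats Y, X, and Z → score 3.
X: beats Z; loses to Y and W → score 1.
Z: loses to Y, W, and X → score 0.
W has the best pairwise record.

W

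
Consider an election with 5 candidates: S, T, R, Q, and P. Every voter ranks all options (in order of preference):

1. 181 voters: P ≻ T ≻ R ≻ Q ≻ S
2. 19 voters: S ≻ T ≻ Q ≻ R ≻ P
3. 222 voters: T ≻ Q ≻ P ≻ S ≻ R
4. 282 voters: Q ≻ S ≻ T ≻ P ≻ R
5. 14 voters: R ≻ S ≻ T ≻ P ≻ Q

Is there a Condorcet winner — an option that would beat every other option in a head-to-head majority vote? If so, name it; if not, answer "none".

T vs S: 403–315 for T.
T vs R: 704–14 for T.
T vs Q: 436–282 for T.
T vs P: 537–181 for T.
T beats every other option head-to-head.

T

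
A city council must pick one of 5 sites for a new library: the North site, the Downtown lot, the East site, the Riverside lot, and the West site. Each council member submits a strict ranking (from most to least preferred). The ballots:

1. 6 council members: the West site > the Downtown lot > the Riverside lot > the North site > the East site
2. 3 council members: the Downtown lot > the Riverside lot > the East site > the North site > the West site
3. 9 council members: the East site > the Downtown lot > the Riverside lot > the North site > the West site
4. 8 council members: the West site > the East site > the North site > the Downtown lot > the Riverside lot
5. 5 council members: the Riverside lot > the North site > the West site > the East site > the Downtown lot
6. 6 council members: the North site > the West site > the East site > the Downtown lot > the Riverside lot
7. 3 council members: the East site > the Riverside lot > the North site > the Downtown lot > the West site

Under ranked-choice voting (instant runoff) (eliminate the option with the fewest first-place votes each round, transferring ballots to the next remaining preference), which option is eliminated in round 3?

the Riverside lot

Round 1: the North site 6, the Downtown lot 3, the East site 12, the Riverside lot 5, the West site 14. Eliminate the Downtown lot.
Round 2: the North site 6, the East site 12, the Riverside lot 8, the West site 14. Eliminate the North site.
Round 3: the East site 12, the Riverside lot 8, the West site 20. Eliminate the Riverside lot.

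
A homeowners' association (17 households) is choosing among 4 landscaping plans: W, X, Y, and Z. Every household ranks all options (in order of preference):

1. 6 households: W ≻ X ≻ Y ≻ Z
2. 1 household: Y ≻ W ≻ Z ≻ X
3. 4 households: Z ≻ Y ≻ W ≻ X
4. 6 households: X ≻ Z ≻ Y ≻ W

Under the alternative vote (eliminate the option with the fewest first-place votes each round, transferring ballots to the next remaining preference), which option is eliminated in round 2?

Round 1: W 6, X 6, Y 1, Z 4. Eliminate Y.
Round 2: W 7, X 6, Z 4. Eliminate Z.

Z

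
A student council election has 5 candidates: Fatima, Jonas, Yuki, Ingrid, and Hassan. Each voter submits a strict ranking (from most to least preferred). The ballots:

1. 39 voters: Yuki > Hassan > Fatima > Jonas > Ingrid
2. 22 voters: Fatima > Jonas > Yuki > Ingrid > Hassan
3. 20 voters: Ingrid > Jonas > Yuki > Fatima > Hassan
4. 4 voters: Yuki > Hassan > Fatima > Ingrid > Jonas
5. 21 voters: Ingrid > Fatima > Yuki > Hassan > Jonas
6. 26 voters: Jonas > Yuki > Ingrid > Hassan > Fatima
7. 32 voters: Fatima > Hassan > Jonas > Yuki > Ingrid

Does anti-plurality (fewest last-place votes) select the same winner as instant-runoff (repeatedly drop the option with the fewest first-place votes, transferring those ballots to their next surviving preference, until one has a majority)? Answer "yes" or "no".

Anti-plurality — last-place votes: Fatima 26, Jonas 25, Yuki 0, Ingrid 71, Hassan 42. Winner: Yuki.
Instant-runoff — R1 Fatima 54, Jonas 26, Yuki 43, Ingrid 41, Hassan 0 (Hassan out); R2 Fatima 54, Jonas 26, Yuki 43, Ingrid 41 (Jonas out); R3 Fatima 54, Yuki 69, Ingrid 41 (Ingrid out); R4 Fatima 75, Yuki 89 (Yuki winner). Winner: Yuki.
The two methods agree.

yes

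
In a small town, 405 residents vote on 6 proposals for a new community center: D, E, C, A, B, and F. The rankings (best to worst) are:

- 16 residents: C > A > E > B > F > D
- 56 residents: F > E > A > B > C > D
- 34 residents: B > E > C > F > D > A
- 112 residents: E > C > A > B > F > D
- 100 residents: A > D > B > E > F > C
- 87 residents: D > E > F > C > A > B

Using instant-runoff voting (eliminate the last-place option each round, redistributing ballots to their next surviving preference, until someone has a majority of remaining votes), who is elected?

Round 1: D 87, E 112, C 16, A 100, B 34, F 56. Eliminate C.
Round 2: D 87, E 112, A 116, B 34, F 56. Eliminate B.
Round 3: D 87, E 146, A 116, F 56. Eliminate F.
Round 4: D 87, E 202, A 116. Eliminate D.
Round 5: E 289, A 116. E has a majority.

E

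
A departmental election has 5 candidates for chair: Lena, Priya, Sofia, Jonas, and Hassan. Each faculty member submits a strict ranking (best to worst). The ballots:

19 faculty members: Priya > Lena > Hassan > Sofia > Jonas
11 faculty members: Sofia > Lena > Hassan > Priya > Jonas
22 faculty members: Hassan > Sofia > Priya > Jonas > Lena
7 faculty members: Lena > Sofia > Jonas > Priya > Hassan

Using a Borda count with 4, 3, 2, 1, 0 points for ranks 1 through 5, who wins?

Lena: 19·3 + 11·3 + 22·0 + 7·4 = 118
Priya: 19·4 + 11·1 + 22·2 + 7·1 = 138
Sofia: 19·1 + 11·4 + 22·3 + 7·3 = 150
Jonas: 19·0 + 11·0 + 22·1 + 7·2 = 36
Hassan: 19·2 + 11·2 + 22·4 + 7·0 = 148
Sofia has the highest Borda score (150).

Sofia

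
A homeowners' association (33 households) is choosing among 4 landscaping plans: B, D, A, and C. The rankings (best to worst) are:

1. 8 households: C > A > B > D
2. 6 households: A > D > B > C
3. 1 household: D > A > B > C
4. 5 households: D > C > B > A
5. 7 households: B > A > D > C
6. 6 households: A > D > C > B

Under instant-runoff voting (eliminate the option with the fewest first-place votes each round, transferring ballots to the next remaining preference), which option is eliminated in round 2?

Round 1: B 7, D 6, A 12, C 8. Eliminate D.
Round 2: B 7, A 13, C 13. Eliminate B.

B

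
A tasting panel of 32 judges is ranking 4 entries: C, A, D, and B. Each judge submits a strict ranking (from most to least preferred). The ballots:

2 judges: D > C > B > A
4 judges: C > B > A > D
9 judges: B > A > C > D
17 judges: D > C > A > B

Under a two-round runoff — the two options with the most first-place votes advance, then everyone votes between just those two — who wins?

Round 1 first-place votes: C 4, A 0, D 19, B 9.
D and B advance.
Runoff: D is preferred to B by 19 voters; B by 13.
D wins the runoff.

D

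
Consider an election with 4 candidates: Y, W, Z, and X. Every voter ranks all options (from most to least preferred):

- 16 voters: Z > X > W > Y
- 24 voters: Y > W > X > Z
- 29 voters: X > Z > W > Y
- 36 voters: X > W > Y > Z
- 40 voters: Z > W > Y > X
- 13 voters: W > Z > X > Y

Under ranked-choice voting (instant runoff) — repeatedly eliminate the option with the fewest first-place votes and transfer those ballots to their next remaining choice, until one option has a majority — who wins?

X

Round 1: Y 24, W 13, Z 56, X 65. Eliminate W.
Round 2: Y 24, Z 69, X 65. Eliminate Y.
Round 3: Z 69, X 89. X has a majority.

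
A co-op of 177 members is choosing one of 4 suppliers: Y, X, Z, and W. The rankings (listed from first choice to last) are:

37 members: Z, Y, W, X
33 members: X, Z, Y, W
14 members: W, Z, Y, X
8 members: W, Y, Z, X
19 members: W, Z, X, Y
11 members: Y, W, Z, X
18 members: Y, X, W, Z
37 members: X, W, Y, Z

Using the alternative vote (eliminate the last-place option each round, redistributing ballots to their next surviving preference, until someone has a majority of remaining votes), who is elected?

W

Round 1: Y 29, X 70, Z 37, W 41. Eliminate Y.
Round 2: X 88, Z 37, W 52. Eliminate Z.
Round 3: X 88, W 89. W has a majority.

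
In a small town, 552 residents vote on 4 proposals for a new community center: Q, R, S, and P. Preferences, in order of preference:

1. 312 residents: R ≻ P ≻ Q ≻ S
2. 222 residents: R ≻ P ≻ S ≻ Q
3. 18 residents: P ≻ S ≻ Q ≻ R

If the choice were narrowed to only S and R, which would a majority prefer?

Voters preferring S to R: 18; preferring R to S: 534.
R wins the head-to-head.

R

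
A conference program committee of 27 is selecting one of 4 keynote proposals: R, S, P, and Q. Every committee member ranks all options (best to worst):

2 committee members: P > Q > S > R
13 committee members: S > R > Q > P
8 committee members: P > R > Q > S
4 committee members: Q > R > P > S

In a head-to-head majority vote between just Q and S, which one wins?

Voters preferring Q to S: 14; preferring S to Q: 13.
Q wins the head-to-head.

Q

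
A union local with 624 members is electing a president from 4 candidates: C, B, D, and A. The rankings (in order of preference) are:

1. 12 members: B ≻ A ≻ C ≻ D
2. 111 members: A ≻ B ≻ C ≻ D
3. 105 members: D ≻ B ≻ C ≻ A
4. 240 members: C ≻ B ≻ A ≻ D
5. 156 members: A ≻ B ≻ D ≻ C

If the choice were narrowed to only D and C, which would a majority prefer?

C

Voters preferring D to C: 261; preferring C to D: 363.
C wins the head-to-head.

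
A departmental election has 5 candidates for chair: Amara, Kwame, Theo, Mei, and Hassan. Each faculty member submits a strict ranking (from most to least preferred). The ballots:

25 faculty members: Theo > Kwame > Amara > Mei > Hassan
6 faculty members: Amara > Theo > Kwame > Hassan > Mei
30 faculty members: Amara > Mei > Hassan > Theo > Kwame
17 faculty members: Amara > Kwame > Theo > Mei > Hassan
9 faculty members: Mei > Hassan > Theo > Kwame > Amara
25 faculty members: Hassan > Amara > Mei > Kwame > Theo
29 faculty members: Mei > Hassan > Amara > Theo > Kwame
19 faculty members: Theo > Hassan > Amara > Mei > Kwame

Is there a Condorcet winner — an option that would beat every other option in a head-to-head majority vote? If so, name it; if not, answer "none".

none

Checking pairwise contests:
Hassan beats Amara 82–78.
Amara beats Kwame 126–34.
Amara beats Theo 107–53.
Amara beats Mei 122–38.
Mei beats Hassan 110–50.
Every option loses at least one head-to-head, so there is no Condorcet winner.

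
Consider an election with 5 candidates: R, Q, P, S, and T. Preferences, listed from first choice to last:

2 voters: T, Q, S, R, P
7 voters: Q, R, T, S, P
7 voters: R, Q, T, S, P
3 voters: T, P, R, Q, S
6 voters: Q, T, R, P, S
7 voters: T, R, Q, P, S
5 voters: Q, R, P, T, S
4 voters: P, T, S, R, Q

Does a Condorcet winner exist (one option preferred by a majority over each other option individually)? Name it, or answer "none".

Checking pairwise contests:
T beats R 22–19.
R beats Q 21–20.
R beats P 34–7.
R beats S 35–6.
Q beats T 25–16.
Every option loses at least one head-to-head, so there is no Condorcet winner.

none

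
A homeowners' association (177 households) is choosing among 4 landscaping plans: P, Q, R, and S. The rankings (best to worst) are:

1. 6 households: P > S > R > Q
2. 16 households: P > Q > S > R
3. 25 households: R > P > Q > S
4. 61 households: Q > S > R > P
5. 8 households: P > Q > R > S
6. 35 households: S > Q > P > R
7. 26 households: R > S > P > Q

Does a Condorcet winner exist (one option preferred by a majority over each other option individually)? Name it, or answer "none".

Q

Q vs P: 96–81 for Q.
Q vs R: 120–57 for Q.
Q vs S: 110–67 for Q.
Q beats every other option head-to-head.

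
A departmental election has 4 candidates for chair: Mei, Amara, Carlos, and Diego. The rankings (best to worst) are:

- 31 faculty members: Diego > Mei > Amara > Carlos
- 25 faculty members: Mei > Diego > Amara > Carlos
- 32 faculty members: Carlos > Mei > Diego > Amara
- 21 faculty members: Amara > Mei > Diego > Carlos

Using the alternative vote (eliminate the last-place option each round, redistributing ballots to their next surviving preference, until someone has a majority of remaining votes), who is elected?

Mei

Round 1: Mei 25, Amara 21, Carlos 32, Diego 31. Eliminate Amara.
Round 2: Mei 46, Carlos 32, Diego 31. Eliminate Diego.
Round 3: Mei 77, Carlos 32. Mei has a majority.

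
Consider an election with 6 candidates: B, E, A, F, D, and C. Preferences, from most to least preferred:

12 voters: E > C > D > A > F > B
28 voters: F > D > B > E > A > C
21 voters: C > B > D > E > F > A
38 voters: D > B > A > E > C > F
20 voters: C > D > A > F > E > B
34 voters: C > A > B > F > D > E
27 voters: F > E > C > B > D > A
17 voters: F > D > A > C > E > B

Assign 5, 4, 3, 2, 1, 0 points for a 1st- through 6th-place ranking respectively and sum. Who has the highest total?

D

B: 12·0 + 28·3 + 21·4 + 38·4 + 20·0 + 34·3 + 27·2 + 17·0 = 476
E: 12·5 + 28·2 + 21·2 + 38·2 + 20·1 + 34·0 + 27·4 + 17·1 = 379
A: 12·2 + 28·1 + 21·0 + 38·3 + 20·3 + 34·4 + 27·0 + 17·3 = 413
F: 12·1 + 28·5 + 21·1 + 38·0 + 20·2 + 34·2 + 27·5 + 17·5 = 501
D: 12·3 + 28·4 + 21·3 + 38·5 + 20·4 + 34·1 + 27·1 + 17·4 = 610
C: 12·4 + 28·0 + 21·5 + 38·1 + 20·5 + 34·5 + 27·3 + 17·2 = 576
D has the highest Borda score (610).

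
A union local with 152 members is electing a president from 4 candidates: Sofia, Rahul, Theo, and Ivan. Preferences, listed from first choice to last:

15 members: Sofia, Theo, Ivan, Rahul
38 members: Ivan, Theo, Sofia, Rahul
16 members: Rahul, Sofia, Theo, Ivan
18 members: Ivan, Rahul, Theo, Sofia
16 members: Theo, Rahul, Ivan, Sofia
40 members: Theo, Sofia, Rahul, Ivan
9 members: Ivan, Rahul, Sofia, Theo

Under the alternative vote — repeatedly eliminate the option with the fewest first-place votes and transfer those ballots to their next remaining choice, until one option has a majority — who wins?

Theo

Round 1: Sofia 15, Rahul 16, Theo 56, Ivan 65. Eliminate Sofia.
Round 2: Rahul 16, Theo 71, Ivan 65. Eliminate Rahul.
Round 3: Theo 87, Ivan 65. Theo has a majority.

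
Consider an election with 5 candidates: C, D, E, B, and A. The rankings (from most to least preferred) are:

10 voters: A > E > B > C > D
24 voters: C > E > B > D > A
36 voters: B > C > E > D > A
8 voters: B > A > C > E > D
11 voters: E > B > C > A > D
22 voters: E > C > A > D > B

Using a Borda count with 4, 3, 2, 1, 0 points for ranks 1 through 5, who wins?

C

C: 10·1 + 24·4 + 36·3 + 8·2 + 11·2 + 22·3 = 318
D: 10·0 + 24·1 + 36·1 + 8·0 + 11·0 + 22·1 = 82
E: 10·3 + 24·3 + 36·2 + 8·1 + 11·4 + 22·4 = 314
B: 10·2 + 24·2 + 36·4 + 8·4 + 11·3 + 22·0 = 277
A: 10·4 + 24·0 + 36·0 + 8·3 + 11·1 + 22·2 = 119
C has the highest Borda score (318).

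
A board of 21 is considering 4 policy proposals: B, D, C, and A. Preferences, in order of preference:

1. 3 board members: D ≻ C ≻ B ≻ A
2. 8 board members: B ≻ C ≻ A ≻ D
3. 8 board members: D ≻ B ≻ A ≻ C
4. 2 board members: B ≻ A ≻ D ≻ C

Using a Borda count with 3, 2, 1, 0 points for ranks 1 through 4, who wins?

B

B: 3·1 + 8·3 + 8·2 + 2·3 = 49
D: 3·3 + 8·0 + 8·3 + 2·1 = 35
C: 3·2 + 8·2 + 8·0 + 2·0 = 22
A: 3·0 + 8·1 + 8·1 + 2·2 = 20
B has the highest Borda score (49).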